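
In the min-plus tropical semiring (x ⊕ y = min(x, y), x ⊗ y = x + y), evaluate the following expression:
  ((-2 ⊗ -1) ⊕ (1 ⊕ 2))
((-2 ⊗ -1) ⊕ (1 ⊕ 2)) = -3

Expand innermost to outermost. Recall ⊕ takes the minimum of its arguments and ⊗ takes their sum. Working out the expression ((-2 ⊗ -1) ⊕ (1 ⊕ 2)) gives -3.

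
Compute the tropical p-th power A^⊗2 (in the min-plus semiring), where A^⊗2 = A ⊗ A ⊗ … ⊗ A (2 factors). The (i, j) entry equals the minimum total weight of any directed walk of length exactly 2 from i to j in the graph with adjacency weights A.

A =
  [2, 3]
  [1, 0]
A^⊗2 =
  [4, 3]
  [1, 0]

Each entry (A^⊗2)_ij equals the minimum over all length-2 walks i = v_0 → v_1 → … → v_2 = j of Σ_t A[v_t][v_{t+1}]. For example, for (i, j) = (0, 1) we minimise over 2 possible intermediate vertex sequences; the minimum is 3, attained along the walk 0 → 1 → 1.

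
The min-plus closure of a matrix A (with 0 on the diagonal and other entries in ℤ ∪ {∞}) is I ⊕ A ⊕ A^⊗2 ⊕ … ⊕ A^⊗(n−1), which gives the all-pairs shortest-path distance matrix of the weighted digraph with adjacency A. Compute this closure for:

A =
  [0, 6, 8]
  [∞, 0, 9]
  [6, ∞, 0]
Closure =
  [0, 6, 8]
  [15, 0, 9]
  [6, 12, 0]

This is the Floyd-Warshall all-pairs shortest-path computation. For each intermediate vertex k = 0, 1, …, 2, update dist[i][j] ← min(dist[i][j], dist[i][k] + dist[k][j]). The final matrix gives, for each (i, j), the minimum total weight of any directed path from i to j (possibly empty when i = j).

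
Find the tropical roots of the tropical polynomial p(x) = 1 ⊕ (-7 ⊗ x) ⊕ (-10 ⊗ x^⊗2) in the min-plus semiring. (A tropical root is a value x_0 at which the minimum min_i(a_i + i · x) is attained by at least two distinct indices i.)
Roots: {3, 8}

Each tropical root is a break point of the lower envelope of the lines y = a_i + i · x (there are 3 lines, with slopes 0, 1, ..., 2). Only the lines that attain the minimum somewhere contribute to roots; other lines are dominated. Here the surviving (envelope) indices are i = 2, i = 1, i = 0.
Intersections between consecutive envelope lines give the roots: for adjacent envelope indices i < j the intersection is x = (a_i − a_j) / (j − i). Reading off the sorted break points: {3, 8}.
Verification: at each break x_0, at least two indices attain the minimum of min_i(a_i + i · x_0).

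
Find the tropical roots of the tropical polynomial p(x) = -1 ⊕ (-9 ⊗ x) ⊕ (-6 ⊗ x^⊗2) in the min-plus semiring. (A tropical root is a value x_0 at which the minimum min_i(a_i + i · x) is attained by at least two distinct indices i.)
Roots: {-3, 8}

Each tropical root is a break point of the lower envelope of the lines y = a_i + i · x (there are 3 lines, with slopes 0, 1, ..., 2). Only the lines that attain the minimum somewhere contribute to roots; other lines are dominated. Here the surviving (envelope) indices are i = 2, i = 1, i = 0.
Intersections between consecutive envelope lines give the roots: for adjacent envelope indices i < j the intersection is x = (a_i − a_j) / (j − i). Reading off the sorted break points: {-3, 8}.
Verification: at each break x_0, at least two indices attain the minimum of min_i(a_i + i · x_0).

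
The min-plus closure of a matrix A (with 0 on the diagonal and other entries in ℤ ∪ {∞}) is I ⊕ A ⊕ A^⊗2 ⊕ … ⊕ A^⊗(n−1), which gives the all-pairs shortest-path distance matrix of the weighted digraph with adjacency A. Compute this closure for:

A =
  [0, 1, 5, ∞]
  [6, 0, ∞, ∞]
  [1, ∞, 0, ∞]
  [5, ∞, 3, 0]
Closure =
  [0, 1, 5, ∞]
  [6, 0, 11, ∞]
  [1, 2, 0, ∞]
  [4, 5, 3, 0]

This is the Floyd-Warshall all-pairs shortest-path computation. For each intermediate vertex k = 0, 1, …, 3, update dist[i][j] ← min(dist[i][j], dist[i][k] + dist[k][j]). The final matrix gives, for each (i, j), the minimum total weight of any directed path from i to j (possibly empty when i = j).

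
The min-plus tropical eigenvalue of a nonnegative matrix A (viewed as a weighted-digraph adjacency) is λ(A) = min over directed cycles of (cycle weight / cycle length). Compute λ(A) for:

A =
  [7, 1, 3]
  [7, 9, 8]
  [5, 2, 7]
λ(A) = 4

Enumerate directed cycles and compute their means (weight / length). Sample:
  cycle 0 → 0: weight = 7, length = 1, mean = 7/1 ≈ 7.000
  cycle 1 → 1: weight = 9, length = 1, mean = 9/1 ≈ 9.000
  cycle 2 → 2: weight = 7, length = 1, mean = 7/1 ≈ 7.000
  cycle 0 → 1 → 0: weight = 8, length = 2, mean = 8/2 ≈ 4.000
  cycle 0 → 2 → 0: weight = 8, length = 2, mean = 8/2 ≈ 4.000
  cycle 1 → 0 → 1: weight = 8, length = 2, mean = 8/2 ≈ 4.000
Minimum mean = 4.000, attained e.g. along the cycle 0 → 1 → 0 with weight 8 and length 2. So λ(A) = 8/2 = 4.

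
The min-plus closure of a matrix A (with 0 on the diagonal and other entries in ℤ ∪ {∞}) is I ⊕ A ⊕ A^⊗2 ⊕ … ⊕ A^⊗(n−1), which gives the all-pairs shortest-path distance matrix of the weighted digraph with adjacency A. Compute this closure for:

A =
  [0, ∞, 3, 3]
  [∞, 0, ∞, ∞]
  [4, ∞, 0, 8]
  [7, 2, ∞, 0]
Closure =
  [0, 5, 3, 3]
  [∞, 0, ∞, ∞]
  [4, 9, 0, 7]
  [7, 2, 10, 0]

This is the Floyd-Warshall all-pairs shortest-path computation. For each intermediate vertex k = 0, 1, …, 3, update dist[i][j] ← min(dist[i][j], dist[i][k] + dist[k][j]). The final matrix gives, for each (i, j), the minimum total weight of any directed path from i to j (possibly empty when i = j).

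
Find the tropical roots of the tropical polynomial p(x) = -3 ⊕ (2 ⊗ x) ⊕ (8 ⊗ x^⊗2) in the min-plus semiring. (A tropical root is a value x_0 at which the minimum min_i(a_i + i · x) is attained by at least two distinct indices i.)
Roots: {-6, -5}

Each tropical root is a break point of the lower envelope of the lines y = a_i + i · x (there are 3 lines, with slopes 0, 1, ..., 2). Only the lines that attain the minimum somewhere contribute to roots; other lines are dominated. Here the surviving (envelope) indices are i = 2, i = 1, i = 0.
Intersections between consecutive envelope lines give the roots: for adjacent envelope indices i < j the intersection is x = (a_i − a_j) / (j − i). Reading off the sorted break points: {-6, -5}.
Verification: at each break x_0, at least two indices attain the minimum of min_i(a_i + i · x_0).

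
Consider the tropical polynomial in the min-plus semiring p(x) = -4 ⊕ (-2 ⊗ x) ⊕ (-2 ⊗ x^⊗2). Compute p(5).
p(5) = -4

A tropical monomial a ⊗ x^⊗i evaluates to a + i · x. Evaluating each term at x = 5:
  Term 0 contributes -4 + 0 · 5 = -4
  Term 1 contributes -2 + 1 · 5 = 3
  Term 2 contributes -2 + 2 · 5 = 8
p(5) = ⊕ of these = min[-4, 3, 8] = -4.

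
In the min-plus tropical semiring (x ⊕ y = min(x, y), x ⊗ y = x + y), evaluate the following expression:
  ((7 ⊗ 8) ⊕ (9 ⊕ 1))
((7 ⊗ 8) ⊕ (9 ⊕ 1)) = 1

Expand innermost to outermost. Recall ⊕ takes the minimum of its arguments and ⊗ takes their sum. Working out the expression ((7 ⊗ 8) ⊕ (9 ⊕ 1)) gives 1.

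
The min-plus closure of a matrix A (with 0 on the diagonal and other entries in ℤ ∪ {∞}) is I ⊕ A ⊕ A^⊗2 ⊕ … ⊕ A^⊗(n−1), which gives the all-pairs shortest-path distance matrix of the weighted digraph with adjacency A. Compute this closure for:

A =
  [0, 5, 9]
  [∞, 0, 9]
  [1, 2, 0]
Closure =
  [0, 5, 9]
  [10, 0, 9]
  [1, 2, 0]

This is the Floyd-Warshall all-pairs shortest-path computation. For each intermediate vertex k = 0, 1, …, 2, update dist[i][j] ← min(dist[i][j], dist[i][k] + dist[k][j]). The final matrix gives, for each (i, j), the minimum total weight of any directed path from i to j (possibly empty when i = j).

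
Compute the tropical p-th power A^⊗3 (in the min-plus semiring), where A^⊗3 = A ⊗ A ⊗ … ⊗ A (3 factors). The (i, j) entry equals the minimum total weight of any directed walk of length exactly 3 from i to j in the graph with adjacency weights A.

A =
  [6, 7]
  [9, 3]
A^⊗3 =
  [18, 13]
  [15, 9]

Each entry (A^⊗3)_ij equals the minimum over all length-3 walks i = v_0 → v_1 → … → v_3 = j of Σ_t A[v_t][v_{t+1}]. For example, for (i, j) = (0, 1) we minimise over 4 possible intermediate vertex sequences; the minimum is 13, attained along the walk 0 → 1 → 1 → 1.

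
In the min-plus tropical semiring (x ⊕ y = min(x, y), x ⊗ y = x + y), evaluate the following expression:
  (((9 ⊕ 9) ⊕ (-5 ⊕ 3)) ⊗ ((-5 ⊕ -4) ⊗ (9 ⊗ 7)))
(((9 ⊕ 9) ⊕ (-5 ⊕ 3)) ⊗ ((-5 ⊕ -4) ⊗ (9 ⊗ 7))) = 6

Expand innermost to outermost. Recall ⊕ takes the minimum of its arguments and ⊗ takes their sum. Working out the expression (((9 ⊕ 9) ⊕ (-5 ⊕ 3)) ⊗ ((-5 ⊕ -4) ⊗ (9 ⊗ 7))) gives 6.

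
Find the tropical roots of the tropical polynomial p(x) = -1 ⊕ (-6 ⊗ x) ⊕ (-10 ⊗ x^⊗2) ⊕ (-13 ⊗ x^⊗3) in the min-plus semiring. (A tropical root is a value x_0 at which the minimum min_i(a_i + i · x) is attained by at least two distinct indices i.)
Roots: {3, 4, 5}

Each tropical root is a break point of the lower envelope of the lines y = a_i + i · x (there are 4 lines, with slopes 0, 1, ..., 3). Only the lines that attain the minimum somewhere contribute to roots; other lines are dominated. Here the surviving (envelope) indices are i = 3, i = 2, i = 1, i = 0.
Intersections between consecutive envelope lines give the roots: for adjacent envelope indices i < j the intersection is x = (a_i − a_j) / (j − i). Reading off the sorted break points: {3, 4, 5}.
Verification: at each break x_0, at least two indices attain the minimum of min_i(a_i + i · x_0).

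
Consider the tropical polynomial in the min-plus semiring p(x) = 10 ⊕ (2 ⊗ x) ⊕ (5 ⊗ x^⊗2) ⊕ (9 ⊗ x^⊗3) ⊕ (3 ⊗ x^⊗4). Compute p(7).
p(7) = 9

A tropical monomial a ⊗ x^⊗i evaluates to a + i · x. Evaluating each term at x = 7:
  Term 0 contributes 10 + 0 · 7 = 10
  Term 1 contributes 2 + 1 · 7 = 9
  Term 2 contributes 5 + 2 · 7 = 19
  Term 3 contributes 9 + 3 · 7 = 30
  Term 4 contributes 3 + 4 · 7 = 31
p(7) = ⊕ of these = min[10, 9, 19, 30, 31] = 9.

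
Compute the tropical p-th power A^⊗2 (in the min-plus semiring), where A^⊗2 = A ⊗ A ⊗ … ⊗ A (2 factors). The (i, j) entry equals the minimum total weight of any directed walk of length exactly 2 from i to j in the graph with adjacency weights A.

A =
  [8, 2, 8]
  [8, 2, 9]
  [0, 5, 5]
A^⊗2 =
  [8, 4, 11]
  [9, 4, 11]
  [5, 2, 8]

Each entry (A^⊗2)_ij equals the minimum over all length-2 walks i = v_0 → v_1 → … → v_2 = j of Σ_t A[v_t][v_{t+1}]. For example, for (i, j) = (0, 2) we minimise over 3 possible intermediate vertex sequences; the minimum is 11, attained along the walk 0 → 1 → 2.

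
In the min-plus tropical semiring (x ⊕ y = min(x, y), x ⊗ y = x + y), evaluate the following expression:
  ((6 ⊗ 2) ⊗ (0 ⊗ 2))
((6 ⊗ 2) ⊗ (0 ⊗ 2)) = 10

Expand innermost to outermost. Recall ⊕ takes the minimum of its arguments and ⊗ takes their sum. Working out the expression ((6 ⊗ 2) ⊗ (0 ⊗ 2)) gives 10.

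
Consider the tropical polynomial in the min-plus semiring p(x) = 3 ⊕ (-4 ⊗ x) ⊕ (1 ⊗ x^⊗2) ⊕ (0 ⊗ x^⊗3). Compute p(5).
p(5) = 1

A tropical monomial a ⊗ x^⊗i evaluates to a + i · x. Evaluating each term at x = 5:
  Term 0 contributes 3 + 0 · 5 = 3
  Term 1 contributes -4 + 1 · 5 = 1
  Term 2 contributes 1 + 2 · 5 = 11
  Term 3 contributes 0 + 3 · 5 = 15
p(5) = ⊕ of these = min[3, 1, 11, 15] = 1.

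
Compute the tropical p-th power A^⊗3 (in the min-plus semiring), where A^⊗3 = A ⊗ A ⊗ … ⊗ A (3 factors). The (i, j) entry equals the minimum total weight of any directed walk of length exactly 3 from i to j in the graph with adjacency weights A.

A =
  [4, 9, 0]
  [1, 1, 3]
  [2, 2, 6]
A^⊗3 =
  [3, 3, 2]
  [3, 3, 2]
  [4, 4, 3]

Each entry (A^⊗3)_ij equals the minimum over all length-3 walks i = v_0 → v_1 → … → v_3 = j of Σ_t A[v_t][v_{t+1}]. For example, for (i, j) = (0, 2) we minimise over 9 possible intermediate vertex sequences; the minimum is 2, attained along the walk 0 → 2 → 0 → 2.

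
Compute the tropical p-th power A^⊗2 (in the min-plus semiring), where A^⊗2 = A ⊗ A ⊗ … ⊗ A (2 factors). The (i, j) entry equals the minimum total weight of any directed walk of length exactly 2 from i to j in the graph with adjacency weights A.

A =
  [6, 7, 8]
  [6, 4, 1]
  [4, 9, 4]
A^⊗2 =
  [12, 11, 8]
  [5, 8, 5]
  [8, 11, 8]

Each entry (A^⊗2)_ij equals the minimum over all length-2 walks i = v_0 → v_1 → … → v_2 = j of Σ_t A[v_t][v_{t+1}]. For example, for (i, j) = (0, 2) we minimise over 3 possible intermediate vertex sequences; the minimum is 8, attained along the walk 0 → 1 → 2.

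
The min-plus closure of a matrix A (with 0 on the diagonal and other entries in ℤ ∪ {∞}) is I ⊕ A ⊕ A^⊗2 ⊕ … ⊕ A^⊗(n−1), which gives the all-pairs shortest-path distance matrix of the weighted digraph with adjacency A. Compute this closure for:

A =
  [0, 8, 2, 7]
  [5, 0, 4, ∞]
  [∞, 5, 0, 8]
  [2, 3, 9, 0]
Closure =
  [0, 7, 2, 7]
  [5, 0, 4, 12]
  [10, 5, 0, 8]
  [2, 3, 4, 0]

This is the Floyd-Warshall all-pairs shortest-path computation. For each intermediate vertex k = 0, 1, …, 3, update dist[i][j] ← min(dist[i][j], dist[i][k] + dist[k][j]). The final matrix gives, for each (i, j), the minimum total weight of any directed path from i to j (possibly empty when i = j).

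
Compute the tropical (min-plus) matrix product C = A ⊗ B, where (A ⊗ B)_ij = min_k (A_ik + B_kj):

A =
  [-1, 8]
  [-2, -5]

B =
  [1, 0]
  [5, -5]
A ⊗ B =
  [0, -1]
  [-1, -10]

Apply the min-plus product entry-by-entry:
  C[0][0] = min over k of (A[0][0] + B[0][0] = -1 + 1 = 0, A[0][1] + B[1][0] = 8 + 5 = 13) = 0 (attained at k = 0)
  C[0][1] = min over k of (A[0][0] + B[0][1] = -1 + 0 = -1, A[0][1] + B[1][1] = 8 + -5 = 3) = -1 (attained at k = 0)
  C[1][0] = min over k of (A[1][0] + B[0][0] = -2 + 1 = -1, A[1][1] + B[1][0] = -5 + 5 = 0) = -1 (attained at k = 0)
  C[1][1] = min over k of (A[1][0] + B[0][1] = -2 + 0 = -2, A[1][1] + B[1][1] = -5 + -5 = -10) = -10 (attained at k = 1)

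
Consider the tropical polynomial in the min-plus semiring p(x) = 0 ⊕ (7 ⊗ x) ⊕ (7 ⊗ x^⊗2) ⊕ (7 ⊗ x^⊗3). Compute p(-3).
p(-3) = -2

A tropical monomial a ⊗ x^⊗i evaluates to a + i · x. Evaluating each term at x = -3:
  Term 0 contributes 0 + 0 · -3 = 0
  Term 1 contributes 7 + 1 · -3 = 4
  Term 2 contributes 7 + 2 · -3 = 1
  Term 3 contributes 7 + 3 · -3 = -2
p(-3) = ⊕ of these = min[0, 4, 1, -2] = -2.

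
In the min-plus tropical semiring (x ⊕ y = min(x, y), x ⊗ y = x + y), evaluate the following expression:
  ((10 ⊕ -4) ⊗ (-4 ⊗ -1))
((10 ⊕ -4) ⊗ (-4 ⊗ -1)) = -9

Expand innermost to outermost. Recall ⊕ takes the minimum of its arguments and ⊗ takes their sum. Working out the expression ((10 ⊕ -4) ⊗ (-4 ⊗ -1)) gives -9.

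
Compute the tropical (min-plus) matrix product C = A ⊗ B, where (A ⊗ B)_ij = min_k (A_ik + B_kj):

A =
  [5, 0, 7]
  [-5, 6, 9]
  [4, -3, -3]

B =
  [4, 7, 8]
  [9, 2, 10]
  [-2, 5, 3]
A ⊗ B =
  [5, 2, 10]
  [-1, 2, 3]
  [-5, -1, 0]

Apply the min-plus product entry-by-entry:
  C[0][0] = min over k of (A[0][0] + B[0][0] = 5 + 4 = 9, A[0][1] + B[1][0] = 0 + 9 = 9, A[0][2] + B[2][0] = 7 + -2 = 5) = 5 (attained at k = 2)
  C[0][1] = min over k of (A[0][0] + B[0][1] = 5 + 7 = 12, A[0][1] + B[1][1] = 0 + 2 = 2, A[0][2] + B[2][1] = 7 + 5 = 12) = 2 (attained at k = 1)
  C[0][2] = min over k of (A[0][0] + B[0][2] = 5 + 8 = 13, A[0][1] + B[1][2] = 0 + 10 = 10, A[0][2] + B[2][2] = 7 + 3 = 10) = 10 (attained at k = 1)
  C[1][0] = min over k of (A[1][0] + B[0][0] = -5 + 4 = -1, A[1][1] + B[1][0] = 6 + 9 = 15, A[1][2] + B[2][0] = 9 + -2 = 7) = -1 (attained at k = 0)
  C[1][1] = min over k of (A[1][0] + B[0][1] = -5 + 7 = 2, A[1][1] + B[1][1] = 6 + 2 = 8, A[1][2] + B[2][1] = 9 + 5 = 14) = 2 (attained at k = 0)
  C[1][2] = min over k of (A[1][0] + B[0][2] = -5 + 8 = 3, A[1][1] + B[1][2] = 6 + 10 = 16, A[1][2] + B[2][2] = 9 + 3 = 12) = 3 (attained at k = 0)
  C[2][0] = min over k of (A[2][0] + B[0][0] = 4 + 4 = 8, A[2][1] + B[1][0] = -3 + 9 = 6, A[2][2] + B[2][0] = -3 + -2 = -5) = -5 (attained at k = 2)
  C[2][1] = min over k of (A[2][0] + B[0][1] = 4 + 7 = 11, A[2][1] + B[1][1] = -3 + 2 = -1, A[2][2] + B[2][1] = -3 + 5 = 2) = -1 (attained at k = 1)
  C[2][2] = min over k of (A[2][0] + B[0][2] = 4 + 8 = 12, A[2][1] + B[1][2] = -3 + 10 = 7, A[2][2] + B[2][2] = -3 + 3 = 0) = 0 (attained at k = 2)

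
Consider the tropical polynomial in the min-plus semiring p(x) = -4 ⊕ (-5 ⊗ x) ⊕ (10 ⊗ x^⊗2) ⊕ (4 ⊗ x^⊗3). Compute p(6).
p(6) = -4

A tropical monomial a ⊗ x^⊗i evaluates to a + i · x. Evaluating each term at x = 6:
  Term 0 contributes -4 + 0 · 6 = -4
  Term 1 contributes -5 + 1 · 6 = 1
  Term 2 contributes 10 + 2 · 6 = 22
  Term 3 contributes 4 + 3 · 6 = 22
p(6) = ⊕ of these = min[-4, 1, 22, 22] = -4.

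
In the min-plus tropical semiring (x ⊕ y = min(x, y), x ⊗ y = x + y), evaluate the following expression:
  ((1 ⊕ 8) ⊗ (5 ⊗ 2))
((1 ⊕ 8) ⊗ (5 ⊗ 2)) = 8

Expand innermost to outermost. Recall ⊕ takes the minimum of its arguments and ⊗ takes their sum. Working out the expression ((1 ⊕ 8) ⊗ (5 ⊗ 2)) gives 8.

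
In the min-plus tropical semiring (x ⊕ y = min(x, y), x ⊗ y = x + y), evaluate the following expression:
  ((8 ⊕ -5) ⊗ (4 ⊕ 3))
((8 ⊕ -5) ⊗ (4 ⊕ 3)) = -2

Expand innermost to outermost. Recall ⊕ takes the minimum of its arguments and ⊗ takes their sum. Working out the expression ((8 ⊕ -5) ⊗ (4 ⊕ 3)) gives -2.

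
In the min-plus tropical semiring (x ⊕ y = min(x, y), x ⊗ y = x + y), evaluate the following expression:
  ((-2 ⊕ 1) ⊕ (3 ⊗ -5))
((-2 ⊕ 1) ⊕ (3 ⊗ -5)) = -2

Expand innermost to outermost. Recall ⊕ takes the minimum of its arguments and ⊗ takes their sum. Working out the expression ((-2 ⊕ 1) ⊕ (3 ⊗ -5)) gives -2.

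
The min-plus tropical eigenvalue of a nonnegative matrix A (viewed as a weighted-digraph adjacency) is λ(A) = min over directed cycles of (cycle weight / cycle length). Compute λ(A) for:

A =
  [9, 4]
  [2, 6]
λ(A) = 3

Enumerate directed cycles and compute their means (weight / length). Sample:
  cycle 0 → 0: weight = 9, length = 1, mean = 9/1 ≈ 9.000
  cycle 1 → 1: weight = 6, length = 1, mean = 6/1 ≈ 6.000
  cycle 0 → 1 → 0: weight = 6, length = 2, mean = 6/2 ≈ 3.000
  cycle 1 → 0 → 1: weight = 6, length = 2, mean = 6/2 ≈ 3.000
Minimum mean = 3.000, attained e.g. along the cycle 0 → 1 → 0 with weight 6 and length 2. So λ(A) = 6/2 = 3.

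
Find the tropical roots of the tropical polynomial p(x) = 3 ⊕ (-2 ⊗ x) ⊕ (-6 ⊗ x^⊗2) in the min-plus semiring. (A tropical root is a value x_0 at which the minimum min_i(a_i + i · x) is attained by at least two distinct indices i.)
Roots: {4, 5}

Each tropical root is a break point of the lower envelope of the lines y = a_i + i · x (there are 3 lines, with slopes 0, 1, ..., 2). Only the lines that attain the minimum somewhere contribute to roots; other lines are dominated. Here the surviving (envelope) indices are i = 2, i = 1, i = 0.
Intersections between consecutive envelope lines give the roots: for adjacent envelope indices i < j the intersection is x = (a_i − a_j) / (j − i). Reading off the sorted break points: {4, 5}.
Verification: at each break x_0, at least two indices attain the minimum of min_i(a_i + i · x_0).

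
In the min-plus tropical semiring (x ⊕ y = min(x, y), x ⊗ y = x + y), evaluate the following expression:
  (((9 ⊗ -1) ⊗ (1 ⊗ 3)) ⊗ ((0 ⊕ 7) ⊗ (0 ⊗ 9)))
(((9 ⊗ -1) ⊗ (1 ⊗ 3)) ⊗ ((0 ⊕ 7) ⊗ (0 ⊗ 9))) = 21

Expand innermost to outermost. Recall ⊕ takes the minimum of its arguments and ⊗ takes their sum. Working out the expression (((9 ⊗ -1) ⊗ (1 ⊗ 3)) ⊗ ((0 ⊕ 7) ⊗ (0 ⊗ 9))) gives 21.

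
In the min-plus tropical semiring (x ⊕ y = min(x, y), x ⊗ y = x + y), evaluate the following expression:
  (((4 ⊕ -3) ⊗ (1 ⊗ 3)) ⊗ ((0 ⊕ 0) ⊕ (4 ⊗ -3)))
(((4 ⊕ -3) ⊗ (1 ⊗ 3)) ⊗ ((0 ⊕ 0) ⊕ (4 ⊗ -3))) = 1

Expand innermost to outermost. Recall ⊕ takes the minimum of its arguments and ⊗ takes their sum. Working out the expression (((4 ⊕ -3) ⊗ (1 ⊗ 3)) ⊗ ((0 ⊕ 0) ⊕ (4 ⊗ -3))) gives 1.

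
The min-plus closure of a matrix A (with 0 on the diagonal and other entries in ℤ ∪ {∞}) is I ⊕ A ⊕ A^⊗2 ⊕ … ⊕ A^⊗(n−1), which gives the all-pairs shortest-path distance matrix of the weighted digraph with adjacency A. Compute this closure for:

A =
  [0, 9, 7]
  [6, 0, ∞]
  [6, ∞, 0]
Closure =
  [0, 9, 7]
  [6, 0, 13]
  [6, 15, 0]

This is the Floyd-Warshall all-pairs shortest-path computation. For each intermediate vertex k = 0, 1, …, 2, update dist[i][j] ← min(dist[i][j], dist[i][k] + dist[k][j]). The final matrix gives, for each (i, j), the minimum total weight of any directed path from i to j (possibly empty when i = j).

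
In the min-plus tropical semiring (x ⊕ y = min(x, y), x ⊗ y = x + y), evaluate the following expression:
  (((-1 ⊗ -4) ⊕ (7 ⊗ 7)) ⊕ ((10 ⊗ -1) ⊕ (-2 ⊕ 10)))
(((-1 ⊗ -4) ⊕ (7 ⊗ 7)) ⊕ ((10 ⊗ -1) ⊕ (-2 ⊕ 10))) = -5

Expand innermost to outermost. Recall ⊕ takes the minimum of its arguments and ⊗ takes their sum. Working out the expression (((-1 ⊗ -4) ⊕ (7 ⊗ 7)) ⊕ ((10 ⊗ -1) ⊕ (-2 ⊕ 10))) gives -5.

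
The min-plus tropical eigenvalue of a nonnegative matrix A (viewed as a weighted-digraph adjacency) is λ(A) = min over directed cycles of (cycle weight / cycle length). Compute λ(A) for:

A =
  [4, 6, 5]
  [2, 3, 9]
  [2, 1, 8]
λ(A) = 8/3

Enumerate directed cycles and compute their means (weight / length). Sample:
  cycle 0 → 0: weight = 4, length = 1, mean = 4/1 ≈ 4.000
  cycle 1 → 1: weight = 3, length = 1, mean = 3/1 ≈ 3.000
  cycle 2 → 2: weight = 8, length = 1, mean = 8/1 ≈ 8.000
  cycle 0 → 1 → 0: weight = 8, length = 2, mean = 8/2 ≈ 4.000
  cycle 0 → 2 → 0: weight = 7, length = 2, mean = 7/2 ≈ 3.500
  cycle 1 → 0 → 1: weight = 8, length = 2, mean = 8/2 ≈ 4.000
Minimum mean = 2.667, attained e.g. along the cycle 0 → 2 → 1 → 0 with weight 8 and length 3. So λ(A) = 8/3 = 8/3.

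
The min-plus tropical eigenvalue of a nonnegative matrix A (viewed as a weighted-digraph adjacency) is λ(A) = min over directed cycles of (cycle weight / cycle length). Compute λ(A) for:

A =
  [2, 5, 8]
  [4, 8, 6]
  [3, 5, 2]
λ(A) = 2

Enumerate directed cycles and compute their means (weight / length). Sample:
  cycle 0 → 0: weight = 2, length = 1, mean = 2/1 ≈ 2.000
  cycle 1 → 1: weight = 8, length = 1, mean = 8/1 ≈ 8.000
  cycle 2 → 2: weight = 2, length = 1, mean = 2/1 ≈ 2.000
  cycle 0 → 1 → 0: weight = 9, length = 2, mean = 9/2 ≈ 4.500
  cycle 0 → 2 → 0: weight = 11, length = 2, mean = 11/2 ≈ 5.500
  cycle 1 → 0 → 1: weight = 9, length = 2, mean = 9/2 ≈ 4.500
Minimum mean = 2.000, attained e.g. along the cycle 0 → 0 with weight 2 and length 1. So λ(A) = 2/1 = 2.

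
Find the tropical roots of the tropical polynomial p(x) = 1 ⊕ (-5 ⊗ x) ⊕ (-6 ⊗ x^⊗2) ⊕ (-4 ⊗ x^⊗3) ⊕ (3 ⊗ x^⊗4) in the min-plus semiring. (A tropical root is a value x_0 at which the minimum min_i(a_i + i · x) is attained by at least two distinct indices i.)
Roots: {-7, -2, 1, 6}

Each tropical root is a break point of the lower envelope of the lines y = a_i + i · x (there are 5 lines, with slopes 0, 1, ..., 4). Only the lines that attain the minimum somewhere contribute to roots; other lines are dominated. Here the surviving (envelope) indices are i = 4, i = 3, i = 2, i = 1, i = 0.
Intersections between consecutive envelope lines give the roots: for adjacent envelope indices i < j the intersection is x = (a_i − a_j) / (j − i). Reading off the sorted break points: {-7, -2, 1, 6}.
Verification: at each break x_0, at least two indices attain the minimum of min_i(a_i + i · x_0).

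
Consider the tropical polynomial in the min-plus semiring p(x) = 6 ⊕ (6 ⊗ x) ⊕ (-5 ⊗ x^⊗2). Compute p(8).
p(8) = 6

A tropical monomial a ⊗ x^⊗i evaluates to a + i · x. Evaluating each term at x = 8:
  Term 0 contributes 6 + 0 · 8 = 6
  Term 1 contributes 6 + 1 · 8 = 14
  Term 2 contributes -5 + 2 · 8 = 11
p(8) = ⊕ of these = min[6, 14, 11] = 6.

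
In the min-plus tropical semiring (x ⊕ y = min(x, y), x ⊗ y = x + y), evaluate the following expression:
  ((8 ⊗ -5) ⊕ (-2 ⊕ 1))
((8 ⊗ -5) ⊕ (-2 ⊕ 1)) = -2

Expand innermost to outermost. Recall ⊕ takes the minimum of its arguments and ⊗ takes their sum. Working out the expression ((8 ⊗ -5) ⊕ (-2 ⊕ 1)) gives -2.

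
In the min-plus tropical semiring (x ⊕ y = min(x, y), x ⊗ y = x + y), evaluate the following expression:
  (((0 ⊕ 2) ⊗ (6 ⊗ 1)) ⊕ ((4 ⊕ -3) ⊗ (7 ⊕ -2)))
(((0 ⊕ 2) ⊗ (6 ⊗ 1)) ⊕ ((4 ⊕ -3) ⊗ (7 ⊕ -2))) = -5

Expand innermost to outermost. Recall ⊕ takes the minimum of its arguments and ⊗ takes their sum. Working out the expression (((0 ⊕ 2) ⊗ (6 ⊗ 1)) ⊕ ((4 ⊕ -3) ⊗ (7 ⊕ -2))) gives -5.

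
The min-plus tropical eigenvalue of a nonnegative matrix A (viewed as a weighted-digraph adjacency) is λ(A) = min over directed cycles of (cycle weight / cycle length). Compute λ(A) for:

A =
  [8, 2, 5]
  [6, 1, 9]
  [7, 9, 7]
λ(A) = 1

Enumerate directed cycles and compute their means (weight / length). Sample:
  cycle 0 → 0: weight = 8, length = 1, mean = 8/1 ≈ 8.000
  cycle 1 → 1: weight = 1, length = 1, mean = 1/1 ≈ 1.000
  cycle 2 → 2: weight = 7, length = 1, mean = 7/1 ≈ 7.000
  cycle 0 → 1 → 0: weight = 8, length = 2, mean = 8/2 ≈ 4.000
  cycle 0 → 2 → 0: weight = 12, length = 2, mean = 12/2 ≈ 6.000
  cycle 1 → 0 → 1: weight = 8, length = 2, mean = 8/2 ≈ 4.000
Minimum mean = 1.000, attained e.g. along the cycle 1 → 1 with weight 1 and length 1. So λ(A) = 1/1 = 1.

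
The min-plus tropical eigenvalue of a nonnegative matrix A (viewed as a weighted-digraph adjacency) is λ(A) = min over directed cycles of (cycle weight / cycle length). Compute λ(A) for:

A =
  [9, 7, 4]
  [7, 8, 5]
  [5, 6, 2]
λ(A) = 2

Enumerate directed cycles and compute their means (weight / length). Sample:
  cycle 0 → 0: weight = 9, length = 1, mean = 9/1 ≈ 9.000
  cycle 1 → 1: weight = 8, length = 1, mean = 8/1 ≈ 8.000
  cycle 2 → 2: weight = 2, length = 1, mean = 2/1 ≈ 2.000
  cycle 0 → 1 → 0: weight = 14, length = 2, mean = 14/2 ≈ 7.000
  cycle 0 → 2 → 0: weight = 9, length = 2, mean = 9/2 ≈ 4.500
  cycle 1 → 0 → 1: weight = 14, length = 2, mean = 14/2 ≈ 7.000
Minimum mean = 2.000, attained e.g. along the cycle 2 → 2 with weight 2 and length 1. So λ(A) = 2/1 = 2.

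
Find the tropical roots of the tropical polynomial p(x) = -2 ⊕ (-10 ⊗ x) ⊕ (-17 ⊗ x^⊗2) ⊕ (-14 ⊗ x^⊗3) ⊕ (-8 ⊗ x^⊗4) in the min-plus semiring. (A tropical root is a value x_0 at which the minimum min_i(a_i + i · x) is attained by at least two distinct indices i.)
Roots: {-6, -3, 7, 8}

Each tropical root is a break point of the lower envelope of the lines y = a_i + i · x (there are 5 lines, with slopes 0, 1, ..., 4). Only the lines that attain the minimum somewhere contribute to roots; other lines are dominated. Here the surviving (envelope) indices are i = 4, i = 3, i = 2, i = 1, i = 0.
Intersections between consecutive envelope lines give the roots: for adjacent envelope indices i < j the intersection is x = (a_i − a_j) / (j − i). Reading off the sorted break points: {-6, -3, 7, 8}.
Verification: at each break x_0, at least two indices attain the minimum of min_i(a_i + i · x_0).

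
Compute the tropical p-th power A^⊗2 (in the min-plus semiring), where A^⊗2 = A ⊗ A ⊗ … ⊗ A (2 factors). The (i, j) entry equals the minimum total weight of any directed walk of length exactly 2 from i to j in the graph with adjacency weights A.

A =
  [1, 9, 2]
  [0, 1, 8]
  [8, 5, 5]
A^⊗2 =
  [2, 7, 3]
  [1, 2, 2]
  [5, 6, 10]

Each entry (A^⊗2)_ij equals the minimum over all length-2 walks i = v_0 → v_1 → … → v_2 = j of Σ_t A[v_t][v_{t+1}]. For example, for (i, j) = (0, 2) we minimise over 3 possible intermediate vertex sequences; the minimum is 3, attained along the walk 0 → 0 → 2.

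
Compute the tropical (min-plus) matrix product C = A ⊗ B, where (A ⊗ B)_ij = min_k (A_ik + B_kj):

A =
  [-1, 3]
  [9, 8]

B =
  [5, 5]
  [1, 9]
A ⊗ B =
  [4, 4]
  [9, 14]

Apply the min-plus product entry-by-entry:
  C[0][0] = min over k of (A[0][0] + B[0][0] = -1 + 5 = 4, A[0][1] + B[1][0] = 3 + 1 = 4) = 4 (attained at k = 0)
  C[0][1] = min over k of (A[0][0] + B[0][1] = -1 + 5 = 4, A[0][1] + B[1][1] = 3 + 9 = 12) = 4 (attained at k = 0)
  C[1][0] = min over k of (A[1][0] + B[0][0] = 9 + 5 = 14, A[1][1] + B[1][0] = 8 + 1 = 9) = 9 (attained at k = 1)
  C[1][1] = min over k of (A[1][0] + B[0][1] = 9 + 5 = 14, A[1][1] + B[1][1] = 8 + 9 = 17) = 14 (attained at k = 0)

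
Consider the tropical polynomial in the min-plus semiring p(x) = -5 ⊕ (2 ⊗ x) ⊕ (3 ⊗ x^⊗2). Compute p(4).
p(4) = -5

A tropical monomial a ⊗ x^⊗i evaluates to a + i · x. Evaluating each term at x = 4:
  Term 0 contributes -5 + 0 · 4 = -5
  Term 1 contributes 2 + 1 · 4 = 6
  Term 2 contributes 3 + 2 · 4 = 11
p(4) = ⊕ of these = min[-5, 6, 11] = -5.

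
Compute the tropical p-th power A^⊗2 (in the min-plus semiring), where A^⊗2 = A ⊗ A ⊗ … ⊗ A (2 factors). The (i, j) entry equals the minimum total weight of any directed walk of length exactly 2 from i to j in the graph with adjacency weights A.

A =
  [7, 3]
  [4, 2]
A^⊗2 =
  [7, 5]
  [6, 4]

Each entry (A^⊗2)_ij equals the minimum over all length-2 walks i = v_0 → v_1 → … → v_2 = j of Σ_t A[v_t][v_{t+1}]. For example, for (i, j) = (0, 1) we minimise over 2 possible intermediate vertex sequences; the minimum is 5, attained along the walk 0 → 1 → 1.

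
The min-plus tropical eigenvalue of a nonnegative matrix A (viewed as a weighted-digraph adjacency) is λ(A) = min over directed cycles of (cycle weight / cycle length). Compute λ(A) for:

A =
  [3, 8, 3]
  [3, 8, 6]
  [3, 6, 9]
λ(A) = 3

Enumerate directed cycles and compute their means (weight / length). Sample:
  cycle 0 → 0: weight = 3, length = 1, mean = 3/1 ≈ 3.000
  cycle 1 → 1: weight = 8, length = 1, mean = 8/1 ≈ 8.000
  cycle 2 → 2: weight = 9, length = 1, mean = 9/1 ≈ 9.000
  cycle 0 → 1 → 0: weight = 11, length = 2, mean = 11/2 ≈ 5.500
  cycle 0 → 2 → 0: weight = 6, length = 2, mean = 6/2 ≈ 3.000
  cycle 1 → 0 → 1: weight = 11, length = 2, mean = 11/2 ≈ 5.500
Minimum mean = 3.000, attained e.g. along the cycle 0 → 0 with weight 3 and length 1. So λ(A) = 3/1 = 3.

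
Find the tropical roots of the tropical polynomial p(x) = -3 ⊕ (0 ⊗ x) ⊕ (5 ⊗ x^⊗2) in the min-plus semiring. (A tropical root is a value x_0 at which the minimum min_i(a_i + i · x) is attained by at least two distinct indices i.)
Roots: {-5, -3}

Each tropical root is a break point of the lower envelope of the lines y = a_i + i · x (there are 3 lines, with slopes 0, 1, ..., 2). Only the lines that attain the minimum somewhere contribute to roots; other lines are dominated. Here the surviving (envelope) indices are i = 2, i = 1, i = 0.
Intersections between consecutive envelope lines give the roots: for adjacent envelope indices i < j the intersection is x = (a_i − a_j) / (j − i). Reading off the sorted break points: {-5, -3}.
Verification: at each break x_0, at least two indices attain the minimum of min_i(a_i + i · x_0).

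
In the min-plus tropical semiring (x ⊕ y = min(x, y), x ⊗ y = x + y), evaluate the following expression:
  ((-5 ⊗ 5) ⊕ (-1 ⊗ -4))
((-5 ⊗ 5) ⊕ (-1 ⊗ -4)) = -5

Expand innermost to outermost. Recall ⊕ takes the minimum of its arguments and ⊗ takes their sum. Working out the expression ((-5 ⊗ 5) ⊕ (-1 ⊗ -4)) gives -5.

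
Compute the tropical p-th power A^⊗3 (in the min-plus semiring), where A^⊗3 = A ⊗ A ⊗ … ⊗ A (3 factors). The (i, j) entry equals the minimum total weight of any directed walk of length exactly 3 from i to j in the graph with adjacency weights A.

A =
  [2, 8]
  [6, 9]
A^⊗3 =
  [6, 12]
  [10, 16]

Each entry (A^⊗3)_ij equals the minimum over all length-3 walks i = v_0 → v_1 → … → v_3 = j of Σ_t A[v_t][v_{t+1}]. For example, for (i, j) = (0, 1) we minimise over 4 possible intermediate vertex sequences; the minimum is 12, attained along the walk 0 → 0 → 0 → 1.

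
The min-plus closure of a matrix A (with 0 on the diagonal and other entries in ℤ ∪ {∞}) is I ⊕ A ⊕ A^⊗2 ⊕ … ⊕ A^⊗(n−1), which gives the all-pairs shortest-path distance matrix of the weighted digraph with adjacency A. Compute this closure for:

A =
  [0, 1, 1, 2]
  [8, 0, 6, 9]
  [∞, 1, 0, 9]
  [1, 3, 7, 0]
Closure =
  [0, 1, 1, 2]
  [8, 0, 6, 9]
  [9, 1, 0, 9]
  [1, 2, 2, 0]

This is the Floyd-Warshall all-pairs shortest-path computation. For each intermediate vertex k = 0, 1, …, 3, update dist[i][j] ← min(dist[i][j], dist[i][k] + dist[k][j]). The final matrix gives, for each (i, j), the minimum total weight of any directed path from i to j (possibly empty when i = j).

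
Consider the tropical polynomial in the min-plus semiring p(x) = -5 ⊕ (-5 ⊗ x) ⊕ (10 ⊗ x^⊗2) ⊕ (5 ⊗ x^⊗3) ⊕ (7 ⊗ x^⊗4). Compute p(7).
p(7) = -5

A tropical monomial a ⊗ x^⊗i evaluates to a + i · x. Evaluating each term at x = 7:
  Term 0 contributes -5 + 0 · 7 = -5
  Term 1 contributes -5 + 1 · 7 = 2
  Term 2 contributes 10 + 2 · 7 = 24
  Term 3 contributes 5 + 3 · 7 = 26
  Term 4 contributes 7 + 4 · 7 = 35
p(7) = ⊕ of these = min[-5, 2, 24, 26, 35] = -5.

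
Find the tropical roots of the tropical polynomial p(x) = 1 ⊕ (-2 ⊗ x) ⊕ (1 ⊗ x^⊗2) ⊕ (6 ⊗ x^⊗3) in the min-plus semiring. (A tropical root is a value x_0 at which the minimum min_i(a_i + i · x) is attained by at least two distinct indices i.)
Roots: {-5, -3, 3}

Each tropical root is a break point of the lower envelope of the lines y = a_i + i · x (there are 4 lines, with slopes 0, 1, ..., 3). Only the lines that attain the minimum somewhere contribute to roots; other lines are dominated. Here the surviving (envelope) indices are i = 3, i = 2, i = 1, i = 0.
Intersections between consecutive envelope lines give the roots: for adjacent envelope indices i < j the intersection is x = (a_i − a_j) / (j − i). Reading off the sorted break points: {-5, -3, 3}.
Verification: at each break x_0, at least two indices attain the minimum of min_i(a_i + i · x_0).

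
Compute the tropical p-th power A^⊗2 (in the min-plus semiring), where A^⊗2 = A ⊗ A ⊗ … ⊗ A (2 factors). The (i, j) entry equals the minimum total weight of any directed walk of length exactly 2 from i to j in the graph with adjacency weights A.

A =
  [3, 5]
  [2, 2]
A^⊗2 =
  [6, 7]
  [4, 4]

Each entry (A^⊗2)_ij equals the minimum over all length-2 walks i = v_0 → v_1 → … → v_2 = j of Σ_t A[v_t][v_{t+1}]. For example, for (i, j) = (0, 1) we minimise over 2 possible intermediate vertex sequences; the minimum is 7, attained along the walk 0 → 1 → 1.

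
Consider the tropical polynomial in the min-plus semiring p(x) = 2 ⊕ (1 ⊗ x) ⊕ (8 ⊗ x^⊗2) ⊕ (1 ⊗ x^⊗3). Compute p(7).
p(7) = 2

A tropical monomial a ⊗ x^⊗i evaluates to a + i · x. Evaluating each term at x = 7:
  Term 0 contributes 2 + 0 · 7 = 2
  Term 1 contributes 1 + 1 · 7 = 8
  Term 2 contributes 8 + 2 · 7 = 22
  Term 3 contributes 1 + 3 · 7 = 22
p(7) = ⊕ of these = min[2, 8, 22, 22] = 2.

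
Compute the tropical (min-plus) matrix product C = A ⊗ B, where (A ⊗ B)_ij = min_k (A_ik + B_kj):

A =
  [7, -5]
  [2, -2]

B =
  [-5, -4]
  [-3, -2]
A ⊗ B =
  [-8, -7]
  [-5, -4]

Apply the min-plus product entry-by-entry:
  C[0][0] = min over k of (A[0][0] + B[0][0] = 7 + -5 = 2, A[0][1] + B[1][0] = -5 + -3 = -8) = -8 (attained at k = 1)
  C[0][1] = min over k of (A[0][0] + B[0][1] = 7 + -4 = 3, A[0][1] + B[1][1] = -5 + -2 = -7) = -7 (attained at k = 1)
  C[1][0] = min over k of (A[1][0] + B[0][0] = 2 + -5 = -3, A[1][1] + B[1][0] = -2 + -3 = -5) = -5 (attained at k = 1)
  C[1][1] = min over k of (A[1][0] + B[0][1] = 2 + -4 = -2, A[1][1] + B[1][1] = -2 + -2 = -4) = -4 (attained at k = 1)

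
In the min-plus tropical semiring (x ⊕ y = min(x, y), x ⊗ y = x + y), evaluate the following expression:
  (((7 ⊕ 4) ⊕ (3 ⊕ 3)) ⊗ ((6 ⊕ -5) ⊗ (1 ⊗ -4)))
(((7 ⊕ 4) ⊕ (3 ⊕ 3)) ⊗ ((6 ⊕ -5) ⊗ (1 ⊗ -4))) = -5

Expand innermost to outermost. Recall ⊕ takes the minimum of its arguments and ⊗ takes their sum. Working out the expression (((7 ⊕ 4) ⊕ (3 ⊕ 3)) ⊗ ((6 ⊕ -5) ⊗ (1 ⊗ -4))) gives -5.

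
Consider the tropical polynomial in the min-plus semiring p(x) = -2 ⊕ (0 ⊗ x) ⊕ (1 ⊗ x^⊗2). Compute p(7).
p(7) = -2

A tropical monomial a ⊗ x^⊗i evaluates to a + i · x. Evaluating each term at x = 7:
  Term 0 contributes -2 + 0 · 7 = -2
  Term 1 contributes 0 + 1 · 7 = 7
  Term 2 contributes 1 + 2 · 7 = 15
p(7) = ⊕ of these = min[-2, 7, 15] = -2.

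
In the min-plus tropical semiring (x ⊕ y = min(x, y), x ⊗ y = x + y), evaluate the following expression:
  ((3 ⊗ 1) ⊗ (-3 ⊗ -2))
((3 ⊗ 1) ⊗ (-3 ⊗ -2)) = -1

Expand innermost to outermost. Recall ⊕ takes the minimum of its arguments and ⊗ takes their sum. Working out the expression ((3 ⊗ 1) ⊗ (-3 ⊗ -2)) gives -1.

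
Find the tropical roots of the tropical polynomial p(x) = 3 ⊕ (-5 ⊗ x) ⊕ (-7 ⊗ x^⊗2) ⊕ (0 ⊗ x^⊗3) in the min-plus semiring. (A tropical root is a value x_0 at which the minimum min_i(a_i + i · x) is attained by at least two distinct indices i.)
Roots: {-7, 2, 8}

Each tropical root is a break point of the lower envelope of the lines y = a_i + i · x (there are 4 lines, with slopes 0, 1, ..., 3). Only the lines that attain the minimum somewhere contribute to roots; other lines are dominated. Here the surviving (envelope) indices are i = 3, i = 2, i = 1, i = 0.
Intersections between consecutive envelope lines give the roots: for adjacent envelope indices i < j the intersection is x = (a_i − a_j) / (j − i). Reading off the sorted break points: {-7, 2, 8}.
Verification: at each break x_0, at least two indices attain the minimum of min_i(a_i + i · x_0).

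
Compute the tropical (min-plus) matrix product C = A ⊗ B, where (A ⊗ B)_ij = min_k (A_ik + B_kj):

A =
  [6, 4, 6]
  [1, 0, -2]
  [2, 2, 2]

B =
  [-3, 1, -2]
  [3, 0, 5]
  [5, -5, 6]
A ⊗ B =
  [3, 1, 4]
  [-2, -7, -1]
  [-1, -3, 0]

Apply the min-plus product entry-by-entry:
  C[0][0] = min over k of (A[0][0] + B[0][0] = 6 + -3 = 3, A[0][1] + B[1][0] = 4 + 3 = 7, A[0][2] + B[2][0] = 6 + 5 = 11) = 3 (attained at k = 0)
  C[0][1] = min over k of (A[0][0] + B[0][1] = 6 + 1 = 7, A[0][1] + B[1][1] = 4 + 0 = 4, A[0][2] + B[2][1] = 6 + -5 = 1) = 1 (attained at k = 2)
  C[0][2] = min over k of (A[0][0] + B[0][2] = 6 + -2 = 4, A[0][1] + B[1][2] = 4 + 5 = 9, A[0][2] + B[2][2] = 6 + 6 = 12) = 4 (attained at k = 0)
  C[1][0] = min over k of (A[1][0] + B[0][0] = 1 + -3 = -2, A[1][1] + B[1][0] = 0 + 3 = 3, A[1][2] + B[2][0] = -2 + 5 = 3) = -2 (attained at k = 0)
  C[1][1] = min over k of (A[1][0] + B[0][1] = 1 + 1 = 2, A[1][1] + B[1][1] = 0 + 0 = 0, A[1][2] + B[2][1] = -2 + -5 = -7) = -7 (attained at k = 2)
  C[1][2] = min over k of (A[1][0] + B[0][2] = 1 + -2 = -1, A[1][1] + B[1][2] = 0 + 5 = 5, A[1][2] + B[2][2] = -2 + 6 = 4) = -1 (attained at k = 0)
  C[2][0] = min over k of (A[2][0] + B[0][0] = 2 + -3 = -1, A[2][1] + B[1][0] = 2 + 3 = 5, A[2][2] + B[2][0] = 2 + 5 = 7) = -1 (attained at k = 0)
  C[2][1] = min over k of (A[2][0] + B[0][1] = 2 + 1 = 3, A[2][1] + B[1][1] = 2 + 0 = 2, A[2][2] + B[2][1] = 2 + -5 = -3) = -3 (attained at k = 2)
  C[2][2] = min over k of (A[2][0] + B[0][2] = 2 + -2 = 0, A[2][1] + B[1][2] = 2 + 5 = 7, A[2][2] + B[2][2] = 2 + 6 = 8) = 0 (attained at k = 0)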